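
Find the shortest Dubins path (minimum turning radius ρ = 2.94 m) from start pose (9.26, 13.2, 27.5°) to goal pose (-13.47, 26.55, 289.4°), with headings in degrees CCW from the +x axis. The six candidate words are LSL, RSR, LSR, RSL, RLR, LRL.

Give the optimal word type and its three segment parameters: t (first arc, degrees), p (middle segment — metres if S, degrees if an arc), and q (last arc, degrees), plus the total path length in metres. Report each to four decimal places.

Let ψ = atan2(Δy, Δx) = atan2(13.35, -22.73) = 149.5730° be the start→goal bearing.
Normalize: d = |goal − start| / ρ = 26.360489/2.94 = 8.966153, α = (θ_start − ψ) mod 360° = 237.9270° = 4.152609 rad, β = (θ_goal − ψ) mod 360° = 139.8270° = 2.440441 rad.
Common terms: sin α = -0.847372, cos α = -0.531000, sin β = 0.645098, cos β = -0.764100, cos(α−β) = -0.140901, d² = 80.391897. Work in radians in the unit-radius frame; every candidate has L = ρ·(t + p + q).
LSL: p² = 2 + d² − 2cos(α−β) + 2d(sin α − sin β) = 55.910270; p = √p² = 7.477317; φ = atan2(cos β − cos α, d + sin α − sin β) = -0.031179 rad; t = (φ − α) mod 2π = 2.099397 rad, q = (β − φ) mod 2π = 2.471620 rad → L = 2.94·(2.099397 + 7.477317 + 2.471620) = 2.94·12.048334 = 35.422103 m
RSR: p² = 2 + d² − 2cos(α−β) + 2d(sin β − sin α) = 109.437128; p = √p² = 10.461220; φ = atan2(cos α − cos β, d − sin α + sin β) = 0.022284 rad; t = (α − φ) mod 2π = 4.130325 rad, q = (φ − β) mod 2π = 3.865028 rad → L = 2.94·(4.130325 + 10.461220 + 3.865028) = 2.94·18.456574 = 54.262326 m
LSR: p² = d² − 2 + 2cos(α−β) + 2d(sin α + sin β) = 74.482856; p = √p² = 8.630345; φ = atan2(−cos α − cos β, d + sin α + sin β) − atan2(−2, p) = 0.374436 rad; t = (φ − α) mod 2π = 2.505012 rad, q = (φ − β) mod 2π = 4.217180 rad → L = 2.94·(2.505012 + 8.630345 + 4.217180) = 2.94·15.352537 = 45.136460 m
RSL: p² = d² − 2 + 2cos(α−β) − 2d(sin α + sin β) = 81.737333; p = √p² = 9.040870; φ = atan2(cos α + cos β, d − sin α − sin β) − atan2(2, p) = -0.358039 rad; t = (α − φ) mod 2π = 4.510649 rad, q = (β − φ) mod 2π = 2.798481 rad → L = 2.94·(4.510649 + 9.040870 + 2.798481) = 2.94·16.349999 = 48.068998 m
RLR: c = (6 − d² + 2cos(α−β) + 2d(sin α − sin β))/8 = -12.679641, |c| > 1 → infeasible
LRL: c = (6 − d² + 2cos(α−β) − 2d(sin α − sin β))/8 = -5.988784, |c| > 1 → infeasible
Shortest: LSL with L = 35.422103 m ≈ 35.4221 m
Convert LSL to answer units (arcs ×180/π): t = 2.099397·180/π = 120.2866°, p = ρ·p = 2.94·7.477317 = 21.9833 m, q = 2.471620·180/π = 141.6134°, L = 35.4221 m.

LSL: t = 120.2866°, p = 21.9833 m, q = 141.6134°, L = 35.4221 m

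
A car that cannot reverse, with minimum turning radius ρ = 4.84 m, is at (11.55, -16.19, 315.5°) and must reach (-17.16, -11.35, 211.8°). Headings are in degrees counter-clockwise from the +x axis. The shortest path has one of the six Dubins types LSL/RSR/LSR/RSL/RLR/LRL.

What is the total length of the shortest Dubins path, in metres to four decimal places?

41.0922 m

Let ψ = atan2(Δy, Δx) = atan2(4.84, -28.71) = 170.4309° be the start→goal bearing.
Normalize: d = |goal − start| / ρ = 29.115111/4.84 = 6.015519, α = (θ_start − ψ) mod 360° = 145.0691° = 2.531933 rad, β = (θ_goal − ψ) mod 360° = 41.3691° = 0.722027 rad.
Common terms: sin α = 0.572588, cos α = -0.819843, sin β = 0.660907, cos β = 0.750468, cos(α−β) = -0.236838, d² = 36.186467. Work in radians in the unit-radius frame; every candidate has L = ρ·(t + p + q).
LSL: p² = 2 + d² − 2cos(α−β) + 2d(sin α − sin β) = 37.597578; p = √p² = 6.131686; φ = atan2(cos β − cos α, d + sin α − sin β) = 0.258983 rad; t = (φ − α) mod 2π = 4.010235 rad, q = (β − φ) mod 2π = 0.463044 rad → L = 4.84·(4.010235 + 6.131686 + 0.463044) = 4.84·10.604965 = 51.328032 m
RSR: p² = 2 + d² − 2cos(α−β) + 2d(sin β − sin α) = 39.722709; p = √p² = 6.302595; φ = atan2(cos α − cos β, d − sin α + sin β) = -0.251806 rad; t = (α − φ) mod 2π = 2.783739 rad, q = (φ − β) mod 2π = 5.309353 rad → L = 4.84·(2.783739 + 6.302595 + 5.309353) = 4.84·14.395687 = 69.675126 m
LSR: p² = d² − 2 + 2cos(α−β) + 2d(sin α + sin β) = 48.553020; p = √p² = 6.968000; φ = atan2(−cos α − cos β, d + sin α + sin β) − atan2(−2, p) = 0.289082 rad; t = (φ − α) mod 2π = 4.040334 rad, q = (φ − β) mod 2π = 5.850241 rad → L = 4.84·(4.040334 + 6.968000 + 5.850241) = 4.84·16.858575 = 81.595504 m
RSL: p² = d² − 2 + 2cos(α−β) − 2d(sin α + sin β) = 18.872562; p = √p² = 4.344256; φ = atan2(cos α + cos β, d − sin α − sin β) − atan2(2, p) = -0.445957 rad; t = (α − φ) mod 2π = 2.977890 rad, q = (β − φ) mod 2π = 1.167984 rad → L = 4.84·(2.977890 + 4.344256 + 1.167984) = 4.84·8.490130 = 41.092231 m
RLR: c = (6 − d² + 2cos(α−β) + 2d(sin α − sin β))/8 = -3.965339, |c| > 1 → infeasible
LRL: c = (6 − d² + 2cos(α−β) − 2d(sin α − sin β))/8 = -3.699697, |c| > 1 → infeasible
Shortest: RSL with L = 41.092231 m ≈ 41.0922 m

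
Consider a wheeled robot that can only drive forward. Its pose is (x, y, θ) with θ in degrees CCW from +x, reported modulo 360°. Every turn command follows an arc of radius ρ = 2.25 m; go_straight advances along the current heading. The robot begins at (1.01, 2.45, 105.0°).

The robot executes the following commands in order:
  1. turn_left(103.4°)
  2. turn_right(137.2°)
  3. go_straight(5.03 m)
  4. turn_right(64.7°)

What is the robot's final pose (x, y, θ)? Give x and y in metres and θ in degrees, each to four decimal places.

set_pose: (x, y, θ) = (1.0100, 2.4500, 105.0000°), ρ = 2.25
turn_left(103.4°): centre at ρ to the left, rotate +103.4° → (-2.2335, 3.8469, 208.4000°)
turn_right(137.2°): centre at ρ to the right, rotate −137.2° → (-5.4336, 6.5512, 71.2000°)
go_straight(5.03): x += 5.03·cos θ, y += 5.03·sin θ → (-3.8126, 11.3128, 71.2000°)
turn_right(64.7°): centre at ρ to the right, rotate −64.7° → (-1.9374, 12.8233, 6.5000°)

(-1.9374, 12.8233, 6.5000°)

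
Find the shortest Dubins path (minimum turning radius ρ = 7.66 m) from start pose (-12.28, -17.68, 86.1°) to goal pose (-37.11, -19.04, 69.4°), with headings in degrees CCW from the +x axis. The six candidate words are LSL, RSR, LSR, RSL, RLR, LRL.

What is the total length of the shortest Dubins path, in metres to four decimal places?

Let ψ = atan2(Δy, Δx) = atan2(-1.36, -24.83) = -176.8649° be the start→goal bearing.
Normalize: d = |goal − start| / ρ = 24.867217/7.66 = 3.246373, α = (θ_start − ψ) mod 360° = 262.9649° = 4.589603 rad, β = (θ_goal − ψ) mod 360° = 246.2649° = 4.298133 rad.
Common terms: sin α = -0.992471, cos α = -0.122477, sin β = -0.915416, cos β = -0.402509, cos(α−β) = 0.957822, d² = 10.538938. Work in radians in the unit-radius frame; every candidate has L = ρ·(t + p + q).
LSL: p² = 2 + d² − 2cos(α−β) + 2d(sin α − sin β) = 10.122994; p = √p² = 3.181665; φ = atan2(cos β − cos α, d + sin α − sin β) = -0.088128 rad; t = (φ − α) mod 2π = 1.605454 rad, q = (β − φ) mod 2π = 4.386261 rad → L = 7.66·(1.605454 + 3.181665 + 4.386261) = 7.66·9.173381 = 70.268095 m
RSR: p² = 2 + d² − 2cos(α−β) + 2d(sin β − sin α) = 11.123592; p = √p² = 3.335205; φ = atan2(cos α − cos β, d − sin α + sin β) = 0.084061 rad; t = (α − φ) mod 2π = 4.505542 rad, q = (φ − β) mod 2π = 2.069113 rad → L = 7.66·(4.505542 + 3.335205 + 2.069113) = 7.66·9.909860 = 75.909530 m
LSR: p² = d² − 2 + 2cos(α−β) + 2d(sin α + sin β) = -1.932846 < 0 → infeasible
RSL: p² = d² − 2 + 2cos(α−β) − 2d(sin α + sin β) = 22.842012; p = √p² = 4.779332; φ = atan2(cos α + cos β, d − sin α − sin β) − atan2(2, p) = -0.497830 rad; t = (α − φ) mod 2π = 5.087434 rad, q = (β − φ) mod 2π = 4.795964 rad → L = 7.66·(5.087434 + 4.779332 + 4.795964) = 7.66·14.662729 = 112.316503 m
RLR: c = (6 − d² + 2cos(α−β) + 2d(sin α − sin β))/8 = -0.390449; p = 2π − arccos c = 4.311270 rad; φ = atan2(cos α − cos β, d − sin α + sin β) = 0.084061 rad; t = (α − φ + p/2) mod 2π = 0.377992 rad, q = (α − β − t + p) mod 2π = 4.224748 rad → L = 7.66·(0.377992 + 4.311270 + 4.224748) = 7.66·8.914009 = 68.281312 m
LRL: c = (6 − d² + 2cos(α−β) − 2d(sin α − sin β))/8 = -0.265374; p = 2π − arccos c = 4.443797 rad; φ = atan2(cos β − cos α, d + sin α − sin β) = -0.088128 rad; t = (φ − α + p/2) mod 2π = 3.827352 rad, q = (β − α − t + p) mod 2π = 0.324975 rad → L = 7.66·(3.827352 + 4.443797 + 0.324975) = 7.66·8.596124 = 65.846309 m
Shortest: LRL with L = 65.846309 m ≈ 65.8463 m

65.8463 m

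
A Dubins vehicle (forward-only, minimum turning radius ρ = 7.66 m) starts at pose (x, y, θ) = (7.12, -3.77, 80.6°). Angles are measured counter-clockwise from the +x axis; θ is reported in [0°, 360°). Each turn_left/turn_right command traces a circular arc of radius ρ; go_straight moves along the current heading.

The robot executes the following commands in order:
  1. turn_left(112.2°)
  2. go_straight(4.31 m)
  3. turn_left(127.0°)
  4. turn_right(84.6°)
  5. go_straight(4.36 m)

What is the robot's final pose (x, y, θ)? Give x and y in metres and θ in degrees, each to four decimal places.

(-10.7268, -23.1270, 235.2000°)

set_pose: (x, y, θ) = (7.1200, -3.7700, 80.6000°), ρ = 7.66
turn_left(112.2°): centre at ρ to the left, rotate +112.2° → (-2.1342, 4.9507, 192.8000°)
go_straight(4.31): x += 4.31·cos θ, y += 4.31·sin θ → (-6.3371, 3.9958, 192.8000°)
turn_left(127.0°): centre at ρ to the left, rotate +127.0° → (-9.5842, -9.3245, 319.8000°)
turn_right(84.6°): centre at ρ to the right, rotate −84.6° → (-8.2384, -19.5468, 235.2000°)
go_straight(4.36): x += 4.36·cos θ, y += 4.36·sin θ → (-10.7268, -23.1270, 235.2000°)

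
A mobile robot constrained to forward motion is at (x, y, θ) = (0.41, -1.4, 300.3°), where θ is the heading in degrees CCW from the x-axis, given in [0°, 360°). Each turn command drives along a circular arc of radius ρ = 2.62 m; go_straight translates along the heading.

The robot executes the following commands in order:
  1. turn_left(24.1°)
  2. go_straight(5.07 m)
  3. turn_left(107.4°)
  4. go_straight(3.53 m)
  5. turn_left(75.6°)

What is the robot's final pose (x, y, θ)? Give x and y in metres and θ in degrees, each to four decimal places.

(9.3086, 2.5311, 147.4000°)

set_pose: (x, y, θ) = (0.4100, -1.4000, 300.3000°), ρ = 2.62
turn_left(24.1°): centre at ρ to the left, rotate +24.1° → (1.1469, -2.2085, 324.4000°)
go_straight(5.07): x += 5.07·cos θ, y += 5.07·sin θ → (5.2694, -5.1598, 324.4000°)
turn_left(107.4°): centre at ρ to the left, rotate +107.4° → (9.2834, -3.8478, 431.8000° ≡ 71.8000°)
go_straight(3.53): x += 3.53·cos θ, y += 3.53·sin θ → (10.3860, -0.4944, 71.8000°)
turn_left(75.6°): centre at ρ to the left, rotate +75.6° → (9.3086, 2.5311, 147.4000°)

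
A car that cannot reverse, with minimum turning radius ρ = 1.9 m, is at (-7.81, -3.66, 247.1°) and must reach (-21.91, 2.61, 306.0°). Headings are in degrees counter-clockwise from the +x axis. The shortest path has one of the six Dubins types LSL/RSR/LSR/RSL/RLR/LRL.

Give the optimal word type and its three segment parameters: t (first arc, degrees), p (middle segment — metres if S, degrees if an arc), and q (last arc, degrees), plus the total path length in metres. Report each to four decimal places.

Let ψ = atan2(Δy, Δx) = atan2(6.27, -14.10) = 156.0262° be the start→goal bearing.
Normalize: d = |goal − start| / ρ = 15.431231/1.9 = 8.121701, α = (θ_start − ψ) mod 360° = 91.0738° = 1.589538 rad, β = (θ_goal − ψ) mod 360° = 149.9738° = 2.617537 rad.
Common terms: sin α = 0.999824, cos α = -0.018740, sin β = 0.500396, cos β = -0.865797, cos(α−β) = 0.516533, d² = 65.962022. Work in radians in the unit-radius frame; every candidate has L = ρ·(t + p + q).
LSL: p² = 2 + d² − 2cos(α−β) + 2d(sin α − sin β) = 75.041372; p = √p² = 8.662642; φ = atan2(cos β − cos α, d + sin α − sin β) = -0.097939 rad; t = (φ − α) mod 2π = 4.595708 rad, q = (β − φ) mod 2π = 2.715476 rad → L = 1.9·(4.595708 + 8.662642 + 2.715476) = 1.9·15.973827 = 30.350270 m
RSR: p² = 2 + d² − 2cos(α−β) + 2d(sin β − sin α) = 58.816539; p = √p² = 7.669194; φ = atan2(cos α − cos β, d − sin α + sin β) = 0.110675 rad; t = (α − φ) mod 2π = 1.478863 rad, q = (φ − β) mod 2π = 3.776324 rad → L = 1.9·(1.478863 + 7.669194 + 3.776324) = 1.9·12.924381 = 24.556323 m
LSR: p² = d² − 2 + 2cos(α−β) + 2d(sin α + sin β) = 89.363770; p = √p² = 9.453241; φ = atan2(−cos α − cos β, d + sin α + sin β) − atan2(−2, p) = 0.300165 rad; t = (φ − α) mod 2π = 4.993812 rad, q = (φ − β) mod 2π = 3.965814 rad → L = 1.9·(4.993812 + 9.453241 + 3.965814) = 1.9·18.412867 = 34.984448 m
RSL: p² = d² − 2 + 2cos(α−β) − 2d(sin α + sin β) = 40.626407; p = √p² = 6.373885; φ = atan2(cos α + cos β, d − sin α − sin β) − atan2(2, p) = -0.436851 rad; t = (α − φ) mod 2π = 2.026388 rad, q = (β − φ) mod 2π = 3.054387 rad → L = 1.9·(2.026388 + 6.373885 + 3.054387) = 1.9·11.454660 = 21.763855 m
RLR: c = (6 − d² + 2cos(α−β) + 2d(sin α − sin β))/8 = -6.352067, |c| > 1 → infeasible
LRL: c = (6 − d² + 2cos(α−β) − 2d(sin α − sin β))/8 = -8.380171, |c| > 1 → infeasible
Shortest: RSL with L = 21.763855 m ≈ 21.7639 m
Convert RSL to answer units (arcs ×180/π): t = 2.026388·180/π = 116.1035°, p = ρ·p = 1.9·6.373885 = 12.1104 m, q = 3.054387·180/π = 175.0035°, L = 21.7639 m.

RSL: t = 116.1035°, p = 12.1104 m, q = 175.0035°, L = 21.7639 m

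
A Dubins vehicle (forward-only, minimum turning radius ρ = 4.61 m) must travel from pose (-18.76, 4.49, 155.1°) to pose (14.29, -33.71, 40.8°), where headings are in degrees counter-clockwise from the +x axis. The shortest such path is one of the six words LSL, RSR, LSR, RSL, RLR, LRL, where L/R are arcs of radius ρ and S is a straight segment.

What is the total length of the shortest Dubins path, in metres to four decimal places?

Let ψ = atan2(Δy, Δx) = atan2(-38.20, 33.05) = -49.1342° be the start→goal bearing.
Normalize: d = |goal − start| / ρ = 50.512795/4.61 = 10.957222, α = (θ_start − ψ) mod 360° = 204.2342° = 3.564559 rad, β = (θ_goal − ψ) mod 360° = 89.9342° = 1.569648 rad.
Common terms: sin α = -0.410467, cos α = -0.911875, sin β = 0.999999, cos β = 0.001149, cos(α−β) = -0.411514, d² = 120.060723. Work in radians in the unit-radius frame; every candidate has L = ρ·(t + p + q).
LSL: p² = 2 + d² − 2cos(α−β) + 2d(sin α − sin β) = 91.974160; p = √p² = 9.590316; φ = atan2(cos β − cos α, d + sin α − sin β) = 0.095347 rad; t = (φ − α) mod 2π = 2.813973 rad, q = (β − φ) mod 2π = 1.474301 rad → L = 4.61·(2.813973 + 9.590316 + 1.474301) = 4.61·13.878590 = 63.980300 m
RSR: p² = 2 + d² − 2cos(α−β) + 2d(sin β − sin α) = 153.793344; p = √p² = 12.401344; φ = atan2(cos α − cos β, d − sin α + sin β) = -0.073690 rad; t = (α − φ) mod 2π = 3.638249 rad, q = (φ − β) mod 2π = 4.639848 rad → L = 4.61·(3.638249 + 12.401344 + 4.639848) = 4.61·20.679441 = 95.332223 m
LSR: p² = d² − 2 + 2cos(α−β) + 2d(sin α + sin β) = 130.156963; p = √p² = 11.408635; φ = atan2(−cos α − cos β, d + sin α + sin β) − atan2(−2, p) = 0.252252 rad; t = (φ − α) mod 2π = 2.970879 rad, q = (φ − β) mod 2π = 4.965790 rad → L = 4.61·(2.970879 + 11.408635 + 4.965790) = 4.61·19.345304 = 89.181852 m
RSL: p² = d² − 2 + 2cos(α−β) − 2d(sin α + sin β) = 104.318426; p = √p² = 10.213639; φ = atan2(cos α + cos β, d − sin α − sin β) − atan2(2, p) = -0.280988 rad; t = (α − φ) mod 2π = 3.845547 rad, q = (β − φ) mod 2π = 1.850635 rad → L = 4.61·(3.845547 + 10.213639 + 1.850635) = 4.61·15.909821 = 73.344277 m
RLR: c = (6 − d² + 2cos(α−β) + 2d(sin α − sin β))/8 = -18.224168, |c| > 1 → infeasible
LRL: c = (6 − d² + 2cos(α−β) − 2d(sin α − sin β))/8 = -10.496770, |c| > 1 → infeasible
Shortest: LSL with L = 63.980300 m ≈ 63.9803 m

63.9803 m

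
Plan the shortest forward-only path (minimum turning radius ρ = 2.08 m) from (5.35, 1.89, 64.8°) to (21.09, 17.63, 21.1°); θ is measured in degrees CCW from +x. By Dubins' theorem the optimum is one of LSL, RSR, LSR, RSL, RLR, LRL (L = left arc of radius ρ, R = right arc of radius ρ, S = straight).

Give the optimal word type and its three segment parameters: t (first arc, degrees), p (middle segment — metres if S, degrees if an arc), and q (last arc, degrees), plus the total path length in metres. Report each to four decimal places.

Let ψ = atan2(Δy, Δx) = atan2(15.74, 15.74) = 45.0000° be the start→goal bearing.
Normalize: d = |goal − start| / ρ = 22.259721/2.08 = 10.701789, α = (θ_start − ψ) mod 360° = 19.8000° = 0.345575 rad, β = (θ_goal − ψ) mod 360° = 336.1000° = 5.866052 rad.
Common terms: sin α = 0.338738, cos α = 0.940881, sin β = -0.405142, cos β = 0.914254, cos(α−β) = 0.722967, d² = 114.528291. Work in radians in the unit-radius frame; every candidate has L = ρ·(t + p + q).
LSL: p² = 2 + d² − 2cos(α−β) + 2d(sin α − sin β) = 131.004040; p = √p² = 11.445700; φ = atan2(cos β − cos α, d + sin α − sin β) = -0.002326 rad; t = (φ − α) mod 2π = 5.935284 rad, q = (β − φ) mod 2π = 5.868378 rad → L = 2.08·(5.935284 + 11.445700 + 5.868378) = 2.08·23.249361 = 48.358672 m
RSR: p² = 2 + d² − 2cos(α−β) + 2d(sin β − sin α) = 99.160674; p = √p² = 9.957945; φ = atan2(cos α − cos β, d − sin α + sin β) = 0.002674 rad; t = (α − φ) mod 2π = 0.342901 rad, q = (φ − β) mod 2π = 0.419808 rad → L = 2.08·(0.342901 + 9.957945 + 0.419808) = 2.08·10.720654 = 22.298961 m
LSR: p² = d² − 2 + 2cos(α−β) + 2d(sin α + sin β) = 112.552950; p = √p² = 10.609097; φ = atan2(−cos α − cos β, d + sin α + sin β) − atan2(−2, p) = 0.013638 rad; t = (φ − α) mod 2π = 5.951248 rad, q = (φ − β) mod 2π = 0.430771 rad → L = 2.08·(5.951248 + 10.609097 + 0.430771) = 2.08·16.991117 = 35.341523 m
RSL: p² = d² − 2 + 2cos(α−β) − 2d(sin α + sin β) = 115.395502; p = √p² = 10.742230; φ = atan2(cos α + cos β, d − sin α − sin β) − atan2(2, p) = -0.013469 rad; t = (α − φ) mod 2π = 0.359044 rad, q = (β − φ) mod 2π = 5.879521 rad → L = 2.08·(0.359044 + 10.742230 + 5.879521) = 2.08·16.980795 = 35.320053 m
RLR: c = (6 − d² + 2cos(α−β) + 2d(sin α − sin β))/8 = -11.395084, |c| > 1 → infeasible
LRL: c = (6 − d² + 2cos(α−β) − 2d(sin α − sin β))/8 = -15.375505, |c| > 1 → infeasible
Shortest: RSR with L = 22.298961 m ≈ 22.2990 m
Convert RSR to answer units (arcs ×180/π): t = 0.342901·180/π = 19.6468°, p = ρ·p = 2.08·9.957945 = 20.7125 m, q = 0.419808·180/π = 24.0532°, L = 22.2990 m.

RSR: t = 19.6468°, p = 20.7125 m, q = 24.0532°, L = 22.2990 m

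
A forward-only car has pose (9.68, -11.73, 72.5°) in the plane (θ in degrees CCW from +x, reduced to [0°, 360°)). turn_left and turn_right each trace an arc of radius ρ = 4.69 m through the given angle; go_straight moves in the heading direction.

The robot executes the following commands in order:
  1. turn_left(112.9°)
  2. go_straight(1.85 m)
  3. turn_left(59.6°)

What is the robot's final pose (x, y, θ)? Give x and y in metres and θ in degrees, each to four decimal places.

(-0.8853, -8.5117, 245.0000°)

set_pose: (x, y, θ) = (9.6800, -11.7300, 72.5000°), ρ = 4.69
turn_left(112.9°): centre at ρ to the left, rotate +112.9° → (4.7657, -5.6505, 185.4000°)
go_straight(1.85): x += 1.85·cos θ, y += 1.85·sin θ → (2.9239, -5.8246, 185.4000°)
turn_left(59.6°): centre at ρ to the left, rotate +59.6° → (-0.8853, -8.5117, 245.0000°)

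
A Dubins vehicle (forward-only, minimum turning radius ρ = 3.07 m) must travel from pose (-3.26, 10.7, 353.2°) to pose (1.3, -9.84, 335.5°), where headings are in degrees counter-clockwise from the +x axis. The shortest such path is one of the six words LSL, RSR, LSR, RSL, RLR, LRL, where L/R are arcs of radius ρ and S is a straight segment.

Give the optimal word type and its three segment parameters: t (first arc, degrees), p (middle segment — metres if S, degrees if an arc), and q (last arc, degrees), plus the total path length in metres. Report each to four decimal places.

Let ψ = atan2(Δy, Δx) = atan2(-20.54, 4.56) = -77.4830° be the start→goal bearing.
Normalize: d = |goal − start| / ρ = 21.040086/3.07 = 6.853448, α = (θ_start − ψ) mod 360° = 70.6830° = 1.233651 rad, β = (θ_goal − ψ) mod 360° = 52.9830° = 0.924728 rad.
Common terms: sin α = 0.943703, cos α = 0.330794, sin β = 0.798457, cos β = 0.602052, cos(α−β) = 0.952661, d² = 46.969750. Work in radians in the unit-radius frame; every candidate has L = ρ·(t + p + q).
LSL: p² = 2 + d² − 2cos(α−β) + 2d(sin α − sin β) = 49.055298; p = √p² = 7.003949; φ = atan2(cos β − cos α, d + sin α − sin β) = 0.038739 rad; t = (φ − α) mod 2π = 5.088273 rad, q = (β − φ) mod 2π = 0.885989 rad → L = 3.07·(5.088273 + 7.003949 + 0.885989) = 3.07·12.978211 = 39.843107 m
RSR: p² = 2 + d² − 2cos(α−β) + 2d(sin β − sin α) = 45.073557; p = √p² = 6.713684; φ = atan2(cos α − cos β, d − sin α + sin β) = -0.040415 rad; t = (α − φ) mod 2π = 1.274066 rad, q = (φ − β) mod 2π = 5.318043 rad → L = 3.07·(1.274066 + 6.713684 + 5.318043) = 3.07·13.305793 = 40.848784 m
LSR: p² = d² − 2 + 2cos(α−β) + 2d(sin α + sin β) = 70.754678; p = √p² = 8.411580; φ = atan2(−cos α − cos β, d + sin α + sin β) − atan2(−2, p) = 0.125330 rad; t = (φ − α) mod 2π = 5.174864 rad, q = (φ − β) mod 2π = 5.483788 rad → L = 3.07·(5.174864 + 8.411580 + 5.483788) = 3.07·19.070232 = 58.545611 m
RSL: p² = d² − 2 + 2cos(α−β) − 2d(sin α + sin β) = 22.995469; p = √p² = 4.795359; φ = atan2(cos α + cos β, d − sin α − sin β) − atan2(2, p) = -0.214614 rad; t = (α − φ) mod 2π = 1.448266 rad, q = (β − φ) mod 2π = 1.139342 rad → L = 3.07·(1.448266 + 4.795359 + 1.139342) = 3.07·7.382967 = 22.665709 m
RLR: c = (6 − d² + 2cos(α−β) + 2d(sin α − sin β))/8 = -4.634195, |c| > 1 → infeasible
LRL: c = (6 − d² + 2cos(α−β) − 2d(sin α − sin β))/8 = -5.131912, |c| > 1 → infeasible
Shortest: RSL with L = 22.665709 m ≈ 22.6657 m
Convert RSL to answer units (arcs ×180/π): t = 1.448266·180/π = 82.9795°, p = ρ·p = 3.07·4.795359 = 14.7218 m, q = 1.139342·180/π = 65.2795°, L = 22.6657 m.

RSL: t = 82.9795°, p = 14.7218 m, q = 65.2795°, L = 22.6657 m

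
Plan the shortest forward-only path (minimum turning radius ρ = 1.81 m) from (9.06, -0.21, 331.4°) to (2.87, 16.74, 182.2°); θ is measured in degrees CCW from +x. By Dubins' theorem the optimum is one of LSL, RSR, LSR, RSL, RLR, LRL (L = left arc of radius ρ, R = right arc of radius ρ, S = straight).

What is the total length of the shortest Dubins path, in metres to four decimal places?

21.9065 m

Let ψ = atan2(Δy, Δx) = atan2(16.95, -6.19) = 110.0618° be the start→goal bearing.
Normalize: d = |goal − start| / ρ = 18.044905/1.81 = 9.969561, α = (θ_start − ψ) mod 360° = 221.3382° = 3.863081 rad, β = (θ_goal − ψ) mod 360° = 72.1382° = 1.259050 rad.
Common terms: sin α = -0.660503, cos α = -0.750824, sin β = 0.951799, cos β = 0.306722, cos(α−β) = -0.858960, d² = 99.392143. Work in radians in the unit-radius frame; every candidate has L = ρ·(t + p + q).
LSL: p² = 2 + d² − 2cos(α−β) + 2d(sin α − sin β) = 70.962178; p = √p² = 8.423905; φ = atan2(cos β − cos α, d + sin α − sin β) = 0.125873 rad; t = (φ − α) mod 2π = 2.545978 rad, q = (β − φ) mod 2π = 1.133176 rad → L = 1.81·(2.545978 + 8.423905 + 1.133176) = 1.81·12.103059 = 21.906537 m
RSR: p² = 2 + d² − 2cos(α−β) + 2d(sin β − sin α) = 135.257948; p = √p² = 11.630045; φ = atan2(cos α − cos β, d − sin α + sin β) = -0.091058 rad; t = (α − φ) mod 2π = 3.954139 rad, q = (φ − β) mod 2π = 4.933078 rad → L = 1.81·(3.954139 + 11.630045 + 4.933078) = 1.81·20.517262 = 37.136243 m
LSR: p² = d² − 2 + 2cos(α−β) + 2d(sin α + sin β) = 101.482420; p = √p² = 10.073848; φ = atan2(−cos α − cos β, d + sin α + sin β) − atan2(−2, p) = 0.239240 rad; t = (φ − α) mod 2π = 2.659344 rad, q = (φ − β) mod 2π = 5.263375 rad → L = 1.81·(2.659344 + 10.073848 + 5.263375) = 1.81·17.996568 = 32.573788 m
RSL: p² = d² − 2 + 2cos(α−β) − 2d(sin α + sin β) = 89.866026; p = √p² = 9.479769; φ = atan2(cos α + cos β, d − sin α − sin β) − atan2(2, p) = -0.253781 rad; t = (α − φ) mod 2π = 4.116862 rad, q = (β − φ) mod 2π = 1.512830 rad → L = 1.81·(4.116862 + 9.479769 + 1.512830) = 1.81·15.109461 = 27.348125 m
RLR: c = (6 − d² + 2cos(α−β) + 2d(sin α − sin β))/8 = -15.907243, |c| > 1 → infeasible
LRL: c = (6 − d² + 2cos(α−β) − 2d(sin α − sin β))/8 = -7.870272, |c| > 1 → infeasible
Shortest: LSL with L = 21.906537 m ≈ 21.9065 m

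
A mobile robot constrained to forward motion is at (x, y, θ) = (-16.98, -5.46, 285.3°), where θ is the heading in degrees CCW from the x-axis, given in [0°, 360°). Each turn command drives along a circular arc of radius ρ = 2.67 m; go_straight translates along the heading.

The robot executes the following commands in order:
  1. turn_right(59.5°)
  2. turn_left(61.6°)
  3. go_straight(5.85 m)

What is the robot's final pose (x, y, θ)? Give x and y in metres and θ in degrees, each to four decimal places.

(-16.5255, -16.2681, 287.4000°)

set_pose: (x, y, θ) = (-16.9800, -5.4600, 285.3000°), ρ = 2.67
turn_right(59.5°): centre at ρ to the right, rotate −59.5° → (-17.6412, -8.0260, 225.8000°)
turn_left(61.6°): centre at ρ to the left, rotate +61.6° → (-18.2749, -10.6858, 287.4000°)
go_straight(5.85): x += 5.85·cos θ, y += 5.85·sin θ → (-16.5255, -16.2681, 287.4000°)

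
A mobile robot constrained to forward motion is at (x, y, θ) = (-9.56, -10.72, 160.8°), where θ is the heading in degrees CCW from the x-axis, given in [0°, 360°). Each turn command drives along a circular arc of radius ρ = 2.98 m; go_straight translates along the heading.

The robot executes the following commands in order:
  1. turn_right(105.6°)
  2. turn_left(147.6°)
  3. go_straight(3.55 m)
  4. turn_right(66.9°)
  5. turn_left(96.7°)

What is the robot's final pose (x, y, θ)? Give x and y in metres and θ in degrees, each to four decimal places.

set_pose: (x, y, θ) = (-9.5600, -10.7200, 160.8000°), ρ = 2.98
turn_right(105.6°): centre at ρ to the right, rotate −105.6° → (-11.0270, -6.2050, 55.2000°)
turn_left(147.6°): centre at ρ to the left, rotate +147.6° → (-14.6288, -1.7572, 202.8000°)
go_straight(3.55): x += 3.55·cos θ, y += 3.55·sin θ → (-17.9014, -3.1328, 202.8000°)
turn_right(66.9°): centre at ρ to the right, rotate −66.9° → (-21.1301, -2.5257, 135.9000°)
turn_left(96.7°): centre at ρ to the left, rotate +96.7° → (-25.5712, -2.8557, 232.6000°)

(-25.5712, -2.8557, 232.6000°)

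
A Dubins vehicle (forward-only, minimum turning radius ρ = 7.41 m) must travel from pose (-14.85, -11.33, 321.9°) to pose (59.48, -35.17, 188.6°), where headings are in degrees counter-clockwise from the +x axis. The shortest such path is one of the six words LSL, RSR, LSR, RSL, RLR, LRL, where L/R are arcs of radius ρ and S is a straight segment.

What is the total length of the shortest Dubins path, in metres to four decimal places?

Let ψ = atan2(Δy, Δx) = atan2(-23.84, 74.33) = -17.7827° be the start→goal bearing.
Normalize: d = |goal − start| / ρ = 78.059557/7.41 = 10.534353, α = (θ_start − ψ) mod 360° = 339.6827° = 5.928582 rad, β = (θ_goal − ψ) mod 360° = 206.3827° = 3.602058 rad.
Common terms: sin α = -0.347219, cos α = 0.937784, sin β = -0.444365, cos β = -0.895846, cos(α−β) = -0.685818, d² = 110.972598. Work in radians in the unit-radius frame; every candidate has L = ρ·(t + p + q).
LSL: p² = 2 + d² − 2cos(α−β) + 2d(sin α − sin β) = 116.390974; p = √p² = 10.788465; φ = atan2(cos β − cos α, d + sin α − sin β) = -0.170791 rad; t = (φ − α) mod 2π = 0.183813 rad, q = (β − φ) mod 2π = 3.772849 rad → L = 7.41·(0.183813 + 10.788465 + 3.772849) = 7.41·14.745126 = 109.261386 m
RSR: p² = 2 + d² − 2cos(α−β) + 2d(sin β − sin α) = 112.297495; p = √p² = 10.597051; φ = atan2(cos α − cos β, d − sin α + sin β) = 0.173907 rad; t = (α − φ) mod 2π = 5.754674 rad, q = (φ − β) mod 2π = 2.855035 rad → L = 7.41·(5.754674 + 10.597051 + 2.855035) = 7.41·19.206760 = 142.322095 m
LSR: p² = d² − 2 + 2cos(α−β) + 2d(sin α + sin β) = 90.923320; p = √p² = 9.535372; φ = atan2(−cos α − cos β, d + sin α + sin β) − atan2(−2, p) = 0.202444 rad; t = (φ − α) mod 2π = 0.557048 rad, q = (φ − β) mod 2π = 2.883571 rad → L = 7.41·(0.557048 + 9.535372 + 2.883571) = 7.41·12.975991 = 96.152093 m
RSL: p² = d² − 2 + 2cos(α−β) − 2d(sin α + sin β) = 124.278602; p = √p² = 11.148031; φ = atan2(cos α + cos β, d − sin α − sin β) − atan2(2, p) = -0.173813 rad; t = (α − φ) mod 2π = 6.102394 rad, q = (β − φ) mod 2π = 3.775870 rad → L = 7.41·(6.102394 + 11.148031 + 3.775870) = 7.41·21.026296 = 155.804852 m
RLR: c = (6 − d² + 2cos(α−β) + 2d(sin α − sin β))/8 = -13.037187, |c| > 1 → infeasible
LRL: c = (6 − d² + 2cos(α−β) − 2d(sin α − sin β))/8 = -13.548872, |c| > 1 → infeasible
Shortest: LSR with L = 96.152093 m ≈ 96.1521 m

96.1521 m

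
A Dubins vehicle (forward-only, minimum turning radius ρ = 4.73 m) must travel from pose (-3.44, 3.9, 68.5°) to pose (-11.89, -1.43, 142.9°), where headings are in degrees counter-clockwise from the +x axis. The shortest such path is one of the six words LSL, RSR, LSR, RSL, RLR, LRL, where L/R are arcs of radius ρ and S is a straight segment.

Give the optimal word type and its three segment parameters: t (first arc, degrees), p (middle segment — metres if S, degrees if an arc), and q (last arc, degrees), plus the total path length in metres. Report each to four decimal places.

Let ψ = atan2(Δy, Δx) = atan2(-5.33, -8.45) = -147.7575° be the start→goal bearing.
Normalize: d = |goal − start| / ρ = 9.990566/4.73 = 2.112170, α = (θ_start − ψ) mod 360° = 216.2575° = 3.774406 rad, β = (θ_goal − ψ) mod 360° = 290.6575° = 5.072931 rad.
Common terms: sin α = -0.591416, cos α = -0.806367, sin β = -0.935706, cos β = 0.352781, cos(α−β) = 0.268920, d² = 4.461263. Work in radians in the unit-radius frame; every candidate has L = ρ·(t + p + q).
LSL: p² = 2 + d² − 2cos(α−β) + 2d(sin α − sin β) = 7.377822; p = √p² = 2.716215; φ = atan2(cos β − cos α, d + sin α − sin β) = 0.440898 rad; t = (φ − α) mod 2π = 2.949677 rad, q = (β − φ) mod 2π = 4.632033 rad → L = 4.73·(2.949677 + 2.716215 + 4.632033) = 4.73·10.297925 = 48.709185 m
RSR: p² = 2 + d² − 2cos(α−β) + 2d(sin β − sin α) = 4.469025; p = √p² = 2.114007; φ = atan2(cos α − cos β, d − sin α + sin β) = -0.580352 rad; t = (α − φ) mod 2π = 4.354758 rad, q = (φ − β) mod 2π = 0.629903 rad → L = 4.73·(4.354758 + 2.114007 + 0.629903) = 4.73·7.098667 = 33.576696 m
LSR: p² = d² − 2 + 2cos(α−β) + 2d(sin α + sin β) = -3.451978 < 0 → infeasible
RSL: p² = d² − 2 + 2cos(α−β) − 2d(sin α + sin β) = 9.450184; p = √p² = 3.074115; φ = atan2(cos α + cos β, d − sin α − sin β) − atan2(2, p) = -0.700789 rad; t = (α − φ) mod 2π = 4.475195 rad, q = (β − φ) mod 2π = 5.773720 rad → L = 4.73·(4.475195 + 3.074115 + 5.773720) = 4.73·13.323029 = 63.017929 m
RLR: c = (6 − d² + 2cos(α−β) + 2d(sin α − sin β))/8 = 0.441372; p = 2π − arccos c = 5.169516 rad; φ = atan2(cos α − cos β, d − sin α + sin β) = -0.580352 rad; t = (α − φ + p/2) mod 2π = 0.656330 rad, q = (α − β − t + p) mod 2π = 3.214661 rad → L = 4.73·(0.656330 + 5.169516 + 3.214661) = 4.73·9.040507 = 42.761598 m
LRL: c = (6 − d² + 2cos(α−β) − 2d(sin α − sin β))/8 = 0.077772; p = 2π − arccos c = 4.790240 rad; φ = atan2(cos β − cos α, d + sin α − sin β) = 0.440898 rad; t = (φ − α + p/2) mod 2π = 5.344797 rad, q = (β − α − t + p) mod 2π = 0.743968 rad → L = 4.73·(5.344797 + 4.790240 + 0.743968) = 4.73·10.879005 = 51.457691 m
Shortest: RSR with L = 33.576696 m ≈ 33.5767 m
Convert RSR to answer units (arcs ×180/π): t = 4.354758·180/π = 249.5092°, p = ρ·p = 4.73·2.114007 = 9.9993 m, q = 0.629903·180/π = 36.0908°, L = 33.5767 m.

RSR: t = 249.5092°, p = 9.9993 m, q = 36.0908°, L = 33.5767 m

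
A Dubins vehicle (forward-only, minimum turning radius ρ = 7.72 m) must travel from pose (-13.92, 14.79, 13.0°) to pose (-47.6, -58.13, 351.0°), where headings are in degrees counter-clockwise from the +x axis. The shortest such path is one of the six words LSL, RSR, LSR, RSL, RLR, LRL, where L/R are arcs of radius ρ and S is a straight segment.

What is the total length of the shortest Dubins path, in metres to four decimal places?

101.9711 m

Let ψ = atan2(Δy, Δx) = atan2(-72.92, -33.68) = -114.7911° be the start→goal bearing.
Normalize: d = |goal − start| / ρ = 80.322281/7.72 = 10.404441, α = (θ_start − ψ) mod 360° = 127.7911° = 2.230375 rad, β = (θ_goal − ψ) mod 360° = 105.7911° = 1.846403 rad.
Common terms: sin α = 0.790250, cos α = -0.612784, sin β = 0.962260, cos β = -0.272130, cos(α−β) = 0.927184, d² = 108.252383. Work in radians in the unit-radius frame; every candidate has L = ρ·(t + p + q).
LSL: p² = 2 + d² − 2cos(α−β) + 2d(sin α − sin β) = 104.818680; p = √p² = 10.238099; φ = atan2(cos β − cos α, d + sin α − sin β) = 0.033279 rad; t = (φ − α) mod 2π = 4.086089 rad, q = (β − φ) mod 2π = 1.813123 rad → L = 7.72·(4.086089 + 10.238099 + 1.813123) = 7.72·16.137312 = 124.580051 m
RSR: p² = 2 + d² − 2cos(α−β) + 2d(sin β − sin α) = 111.977350; p = √p² = 10.581935; φ = atan2(cos α − cos β, d − sin α + sin β) = -0.032198 rad; t = (α − φ) mod 2π = 2.262573 rad, q = (φ − β) mod 2π = 4.404585 rad → L = 7.72·(2.262573 + 10.581935 + 4.404585) = 7.72·17.249093 = 133.162997 m
LSR: p² = d² − 2 + 2cos(α−β) + 2d(sin α + sin β) = 144.574538; p = √p² = 12.023915; φ = atan2(−cos α − cos β, d + sin α + sin β) − atan2(−2, p) = 0.237489 rad; t = (φ − α) mod 2π = 4.290299 rad, q = (φ − β) mod 2π = 4.674271 rad → L = 7.72·(4.290299 + 12.023915 + 4.674271) = 7.72·20.988486 = 162.031109 m
RSL: p² = d² − 2 + 2cos(α−β) − 2d(sin α + sin β) = 71.638963; p = √p² = 8.463980; φ = atan2(cos α + cos β, d − sin α − sin β) − atan2(2, p) = -0.333964 rad; t = (α − φ) mod 2π = 2.564339 rad, q = (β − φ) mod 2π = 2.180367 rad → L = 7.72·(2.564339 + 8.463980 + 2.180367) = 7.72·13.208687 = 101.971062 m
RLR: c = (6 − d² + 2cos(α−β) + 2d(sin α − sin β))/8 = -12.997169, |c| > 1 → infeasible
LRL: c = (6 − d² + 2cos(α−β) − 2d(sin α − sin β))/8 = -12.102335, |c| > 1 → infeasible
Shortest: RSL with L = 101.971062 m ≈ 101.9711 m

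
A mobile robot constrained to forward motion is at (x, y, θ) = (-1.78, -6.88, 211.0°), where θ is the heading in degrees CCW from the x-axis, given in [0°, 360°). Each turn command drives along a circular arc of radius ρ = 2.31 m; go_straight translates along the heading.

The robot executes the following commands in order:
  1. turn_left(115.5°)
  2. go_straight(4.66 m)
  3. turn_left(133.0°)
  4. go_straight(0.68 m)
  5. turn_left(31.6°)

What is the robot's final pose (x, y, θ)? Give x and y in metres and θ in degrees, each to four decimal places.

set_pose: (x, y, θ) = (-1.7800, -6.8800, 211.0000°), ρ = 2.31
turn_left(115.5°): centre at ρ to the left, rotate +115.5° → (-1.8652, -10.7863, 326.5000°)
go_straight(4.66): x += 4.66·cos θ, y += 4.66·sin θ → (2.0207, -13.3584, 326.5000°)
turn_left(133.0°): centre at ρ to the left, rotate +133.0° → (5.5740, -11.0508, 459.5000° ≡ 99.5000°)
go_straight(0.68): x += 0.68·cos θ, y += 0.68·sin θ → (5.4617, -10.3801, 99.5000°)
turn_left(31.6°): centre at ρ to the left, rotate +31.6° → (4.9241, -9.2429, 131.1000°)

(4.9241, -9.2429, 131.1000°)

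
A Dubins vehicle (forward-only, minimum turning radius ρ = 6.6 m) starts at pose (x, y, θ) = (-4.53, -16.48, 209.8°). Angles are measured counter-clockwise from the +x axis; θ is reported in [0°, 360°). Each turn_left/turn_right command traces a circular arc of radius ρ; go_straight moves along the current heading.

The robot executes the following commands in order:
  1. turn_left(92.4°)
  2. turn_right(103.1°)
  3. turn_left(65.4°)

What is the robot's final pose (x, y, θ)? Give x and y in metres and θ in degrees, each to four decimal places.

(-14.6701, -41.0820, 264.5000°)

set_pose: (x, y, θ) = (-4.5300, -16.4800, 209.8000°), ρ = 6.6
turn_left(92.4°): centre at ρ to the left, rotate +92.4° → (-6.8348, -25.7242, 302.2000°)
turn_right(103.1°): centre at ρ to the right, rotate −103.1° → (-10.2601, -35.4779, 199.1000°)
turn_left(65.4°): centre at ρ to the left, rotate +65.4° → (-14.6701, -41.0820, 264.5000°)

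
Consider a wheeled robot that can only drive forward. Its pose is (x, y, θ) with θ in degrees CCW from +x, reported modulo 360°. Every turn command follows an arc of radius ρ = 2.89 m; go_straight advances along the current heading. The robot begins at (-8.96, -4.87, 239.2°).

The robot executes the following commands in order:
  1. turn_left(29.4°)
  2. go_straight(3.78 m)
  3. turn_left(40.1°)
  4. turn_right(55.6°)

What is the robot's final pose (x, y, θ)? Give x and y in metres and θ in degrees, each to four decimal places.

(-8.3157, -14.5827, 253.1000°)

set_pose: (x, y, θ) = (-8.9600, -4.8700, 239.2000°), ρ = 2.89
turn_left(29.4°): centre at ρ to the left, rotate +29.4° → (-9.3667, -6.2792, 268.6000°)
go_straight(3.78): x += 3.78·cos θ, y += 3.78·sin θ → (-9.4591, -10.0581, 268.6000°)
turn_left(40.1°): centre at ρ to the left, rotate +40.1° → (-8.8254, -11.9356, 308.7000°)
turn_right(55.6°): centre at ρ to the right, rotate −55.6° → (-8.3157, -14.5827, 253.1000°)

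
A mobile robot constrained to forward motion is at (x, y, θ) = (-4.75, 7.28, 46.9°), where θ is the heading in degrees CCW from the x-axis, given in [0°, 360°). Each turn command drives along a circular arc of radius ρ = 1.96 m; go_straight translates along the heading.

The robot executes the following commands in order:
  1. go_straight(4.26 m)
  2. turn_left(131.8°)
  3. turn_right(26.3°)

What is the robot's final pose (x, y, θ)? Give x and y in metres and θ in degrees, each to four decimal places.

(-4.0895, 13.9117, 152.4000°)

set_pose: (x, y, θ) = (-4.7500, 7.2800, 46.9000°), ρ = 1.96
go_straight(4.26): x += 4.26·cos θ, y += 4.26·sin θ → (-1.8393, 10.3905, 46.9000°)
turn_left(131.8°): centre at ρ to the left, rotate +131.8° → (-3.2259, 13.6892, 178.7000°)
turn_right(26.3°): centre at ρ to the right, rotate −26.3° → (-4.0895, 13.9117, 152.4000°)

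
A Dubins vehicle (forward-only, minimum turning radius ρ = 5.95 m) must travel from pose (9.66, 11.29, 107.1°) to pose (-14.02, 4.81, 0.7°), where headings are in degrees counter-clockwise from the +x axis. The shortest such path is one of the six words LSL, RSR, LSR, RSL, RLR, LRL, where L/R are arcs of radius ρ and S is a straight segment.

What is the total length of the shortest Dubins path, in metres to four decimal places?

Let ψ = atan2(Δy, Δx) = atan2(-6.48, -23.68) = -164.6958° be the start→goal bearing.
Normalize: d = |goal − start| / ρ = 24.550617/5.95 = 4.126154, α = (θ_start − ψ) mod 360° = 271.7958° = 4.743731 rad, β = (θ_goal − ψ) mod 360° = 165.3958° = 2.886701 rad.
Common terms: sin α = -0.999509, cos α = 0.031337, sin β = 0.252141, cos β = -0.967690, cos(α−β) = -0.282341, d² = 17.025148. Work in radians in the unit-radius frame; every candidate has L = ρ·(t + p + q).
LSL: p² = 2 + d² − 2cos(α−β) + 2d(sin α − sin β) = 9.260830; p = √p² = 3.043161; φ = atan2(cos β − cos α, d + sin α − sin β) = -0.334488 rad; t = (φ − α) mod 2π = 1.204966 rad, q = (β − φ) mod 2π = 3.221189 rad → L = 5.95·(1.204966 + 3.043161 + 3.221189) = 5.95·7.469316 = 44.442431 m
RSR: p² = 2 + d² − 2cos(α−β) + 2d(sin β − sin α) = 29.918832; p = √p² = 5.469811; φ = atan2(cos α − cos β, d − sin α + sin β) = 0.183675 rad; t = (α − φ) mod 2π = 4.560056 rad, q = (φ − β) mod 2π = 3.580160 rad → L = 5.95·(4.560056 + 5.469811 + 3.580160) = 5.95·13.610027 = 80.979658 m
LSR: p² = d² − 2 + 2cos(α−β) + 2d(sin α + sin β) = 8.292955; p = √p² = 2.879749; φ = atan2(−cos α − cos β, d + sin α + sin β) − atan2(−2, p) = 0.877371 rad; t = (φ − α) mod 2π = 2.416826 rad, q = (φ − β) mod 2π = 4.273856 rad → L = 5.95·(2.416826 + 2.879749 + 4.273856) = 5.95·9.570431 = 56.944064 m
RSL: p² = d² − 2 + 2cos(α−β) − 2d(sin α + sin β) = 20.627975; p = √p² = 4.541803; φ = atan2(cos α + cos β, d − sin α − sin β) − atan2(2, p) = -0.604621 rad; t = (α − φ) mod 2π = 5.348352 rad, q = (β − φ) mod 2π = 3.491321 rad → L = 5.95·(5.348352 + 4.541803 + 3.491321) = 5.95·13.381476 = 79.619784 m
RLR: c = (6 − d² + 2cos(α−β) + 2d(sin α − sin β))/8 = -2.739854, |c| > 1 → infeasible
LRL: c = (6 − d² + 2cos(α−β) − 2d(sin α − sin β))/8 = -0.157604; p = 2π − arccos c = 4.554125 rad; φ = atan2(cos β − cos α, d + sin α − sin β) = -0.334488 rad; t = (φ − α + p/2) mod 2π = 3.482029 rad, q = (β − α − t + p) mod 2π = 5.498252 rad → L = 5.95·(3.482029 + 4.554125 + 5.498252) = 5.95·13.534406 = 80.529714 m
Shortest: LSL with L = 44.442431 m ≈ 44.4424 m

44.4424 m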